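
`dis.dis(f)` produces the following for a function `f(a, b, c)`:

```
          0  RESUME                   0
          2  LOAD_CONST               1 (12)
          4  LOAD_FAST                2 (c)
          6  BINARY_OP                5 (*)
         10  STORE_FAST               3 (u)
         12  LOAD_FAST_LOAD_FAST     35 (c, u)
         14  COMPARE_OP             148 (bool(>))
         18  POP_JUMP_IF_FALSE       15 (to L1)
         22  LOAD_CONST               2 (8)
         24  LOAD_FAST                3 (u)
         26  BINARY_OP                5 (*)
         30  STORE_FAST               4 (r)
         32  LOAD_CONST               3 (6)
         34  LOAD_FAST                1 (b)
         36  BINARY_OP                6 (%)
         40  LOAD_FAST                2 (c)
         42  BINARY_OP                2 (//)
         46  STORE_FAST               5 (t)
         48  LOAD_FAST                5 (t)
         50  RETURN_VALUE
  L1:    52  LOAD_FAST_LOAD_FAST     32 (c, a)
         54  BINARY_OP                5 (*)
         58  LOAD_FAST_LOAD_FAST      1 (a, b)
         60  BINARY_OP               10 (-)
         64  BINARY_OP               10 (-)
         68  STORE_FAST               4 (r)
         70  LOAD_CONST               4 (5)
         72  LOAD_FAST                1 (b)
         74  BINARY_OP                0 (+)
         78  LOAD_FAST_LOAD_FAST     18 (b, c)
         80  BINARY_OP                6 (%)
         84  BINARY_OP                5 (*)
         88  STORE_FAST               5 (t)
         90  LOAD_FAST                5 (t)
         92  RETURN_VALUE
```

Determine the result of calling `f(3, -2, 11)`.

27

LOAD_CONST → push 12. Stack: [12]
LOAD_FAST c → push 11. Stack: [12, 11]
BINARY_OP * → 12 * 11 = 132. Stack: [132]
STORE_FAST u → u=132. Stack: []
LOAD_FAST_LOAD_FAST c,u → push 11,132. Stack: [11, 132]
COMPARE_OP bool(>) → 11 vs 132 = False. Stack: [False]
POP_JUMP_IF_FALSE → pop False; jump. Stack: []
LOAD_FAST_LOAD_FAST c,a → push 11,3. Stack: [11, 3]
BINARY_OP * → 11 * 3 = 33. Stack: [33]
LOAD_FAST_LOAD_FAST a,b → push 3,-2. Stack: [33, 3, -2]
BINARY_OP - → 3 - -2 = 5. Stack: [33, 5]
BINARY_OP - → 33 - 5 = 28. Stack: [28]
STORE_FAST r → r=28. Stack: []
LOAD_CONST → push 5. Stack: [5]
LOAD_FAST b → push -2. Stack: [5, -2]
BINARY_OP + → 5 + -2 = 3. Stack: [3]
LOAD_FAST_LOAD_FAST b,c → push -2,11. Stack: [3, -2, 11]
BINARY_OP % → -2 % 11 = 9. Stack: [3, 9]
BINARY_OP * → 3 * 9 = 27. Stack: [27]
STORE_FAST t → t=27. Stack: []
LOAD_FAST t → push 27. Stack: [27]
RETURN_VALUE → return 27.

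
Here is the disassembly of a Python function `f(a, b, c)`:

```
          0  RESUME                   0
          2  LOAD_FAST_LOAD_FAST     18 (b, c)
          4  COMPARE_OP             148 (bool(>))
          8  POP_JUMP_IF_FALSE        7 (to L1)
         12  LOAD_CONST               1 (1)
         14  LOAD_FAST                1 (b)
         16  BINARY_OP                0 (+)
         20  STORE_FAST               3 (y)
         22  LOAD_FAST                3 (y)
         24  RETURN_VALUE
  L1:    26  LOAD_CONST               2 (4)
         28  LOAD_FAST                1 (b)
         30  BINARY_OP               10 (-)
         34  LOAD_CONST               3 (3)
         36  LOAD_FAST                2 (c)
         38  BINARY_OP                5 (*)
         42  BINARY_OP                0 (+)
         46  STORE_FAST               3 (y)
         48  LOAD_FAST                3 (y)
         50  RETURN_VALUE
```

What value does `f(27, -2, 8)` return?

30

LOAD_FAST_LOAD_FAST b,c → push -2,8. Stack: [-2, 8]
COMPARE_OP bool(>) → -2 vs 8 = False. Stack: [False]
POP_JUMP_IF_FALSE → pop False; jump. Stack: []
LOAD_CONST → push 4. Stack: [4]
LOAD_FAST b → push -2. Stack: [4, -2]
BINARY_OP - → 4 - -2 = 6. Stack: [6]
LOAD_CONST → push 3. Stack: [6, 3]
LOAD_FAST c → push 8. Stack: [6, 3, 8]
BINARY_OP * → 3 * 8 = 24. Stack: [6, 24]
BINARY_OP + → 6 + 24 = 30. Stack: [30]
STORE_FAST y → y=30. Stack: []
LOAD_FAST y → push 30. Stack: [30]
RETURN_VALUE → return 30.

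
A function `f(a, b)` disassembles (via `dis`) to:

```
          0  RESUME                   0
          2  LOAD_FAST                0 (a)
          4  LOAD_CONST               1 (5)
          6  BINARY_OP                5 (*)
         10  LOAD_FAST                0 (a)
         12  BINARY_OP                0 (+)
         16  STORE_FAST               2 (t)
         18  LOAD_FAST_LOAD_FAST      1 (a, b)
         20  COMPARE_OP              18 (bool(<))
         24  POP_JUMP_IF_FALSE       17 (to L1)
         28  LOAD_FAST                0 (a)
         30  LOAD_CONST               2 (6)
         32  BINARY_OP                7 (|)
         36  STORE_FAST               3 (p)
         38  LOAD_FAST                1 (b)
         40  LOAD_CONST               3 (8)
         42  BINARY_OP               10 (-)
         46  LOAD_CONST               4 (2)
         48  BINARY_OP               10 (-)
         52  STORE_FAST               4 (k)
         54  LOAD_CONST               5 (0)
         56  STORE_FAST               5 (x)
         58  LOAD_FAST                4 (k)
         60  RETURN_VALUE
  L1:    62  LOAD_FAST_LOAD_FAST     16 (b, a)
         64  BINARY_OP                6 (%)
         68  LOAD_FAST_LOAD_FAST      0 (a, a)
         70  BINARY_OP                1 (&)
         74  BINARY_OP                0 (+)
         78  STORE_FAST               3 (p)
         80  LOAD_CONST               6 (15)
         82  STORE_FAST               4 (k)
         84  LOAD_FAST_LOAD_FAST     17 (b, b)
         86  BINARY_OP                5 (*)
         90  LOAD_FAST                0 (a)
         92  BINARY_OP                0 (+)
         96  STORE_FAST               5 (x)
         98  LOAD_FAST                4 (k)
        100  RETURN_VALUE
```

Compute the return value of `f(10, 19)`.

LOAD_FAST a → push 10. Stack: [10]
LOAD_CONST → push 5. Stack: [10, 5]
BINARY_OP * → 10 * 5 = 50. Stack: [50]
LOAD_FAST a → push 10. Stack: [50, 10]
BINARY_OP + → 50 + 10 = 60. Stack: [60]
STORE_FAST t → t=60. Stack: []
LOAD_FAST_LOAD_FAST a,b → push 10,19. Stack: [10, 19]
COMPARE_OP bool(<) → 10 vs 19 = True. Stack: [True]
POP_JUMP_IF_FALSE → pop True; no jump. Stack: []
LOAD_FAST a → push 10. Stack: [10]
LOAD_CONST → push 6. Stack: [10, 6]
BINARY_OP | → 10 | 6 = 14. Stack: [14]
STORE_FAST p → p=14. Stack: []
LOAD_FAST b → push 19. Stack: [19]
LOAD_CONST → push 8. Stack: [19, 8]
BINARY_OP - → 19 - 8 = 11. Stack: [11]
LOAD_CONST → push 2. Stack: [11, 2]
BINARY_OP - → 11 - 2 = 9. Stack: [9]
STORE_FAST k → k=9. Stack: []
LOAD_CONST → push 0. Stack: [0]
STORE_FAST x → x=0. Stack: []
LOAD_FAST k → push 9. Stack: [9]
RETURN_VALUE → return 9.

9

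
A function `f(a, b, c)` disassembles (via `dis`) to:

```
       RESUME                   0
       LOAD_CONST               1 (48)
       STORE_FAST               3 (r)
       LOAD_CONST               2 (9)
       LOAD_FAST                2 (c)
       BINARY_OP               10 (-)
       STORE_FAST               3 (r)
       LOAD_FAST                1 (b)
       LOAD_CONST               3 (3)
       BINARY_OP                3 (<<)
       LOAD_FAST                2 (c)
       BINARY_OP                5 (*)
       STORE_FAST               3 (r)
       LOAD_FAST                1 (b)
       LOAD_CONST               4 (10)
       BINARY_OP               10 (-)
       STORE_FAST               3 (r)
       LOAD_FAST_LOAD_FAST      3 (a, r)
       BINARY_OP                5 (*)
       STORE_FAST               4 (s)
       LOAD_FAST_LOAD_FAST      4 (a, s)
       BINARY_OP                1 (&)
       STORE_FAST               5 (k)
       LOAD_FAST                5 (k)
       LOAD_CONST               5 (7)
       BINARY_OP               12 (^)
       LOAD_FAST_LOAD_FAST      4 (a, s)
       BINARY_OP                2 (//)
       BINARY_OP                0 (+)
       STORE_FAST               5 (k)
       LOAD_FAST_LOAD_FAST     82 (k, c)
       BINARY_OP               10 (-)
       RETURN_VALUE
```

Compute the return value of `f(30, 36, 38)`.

-27

LOAD_CONST → push 48. Stack: [48]
STORE_FAST r → r=48. Stack: []
LOAD_CONST → push 9. Stack: [9]
LOAD_FAST c → push 38. Stack: [9, 38]
BINARY_OP - → 9 - 38 = -29. Stack: [-29]
STORE_FAST r → r=-29. Stack: []
LOAD_FAST b → push 36. Stack: [36]
LOAD_CONST → push 3. Stack: [36, 3]
BINARY_OP << → 36 << 3 = 288. Stack: [288]
LOAD_FAST c → push 38. Stack: [288, 38]
BINARY_OP * → 288 * 38 = 10944. Stack: [10944]
STORE_FAST r → r=10944. Stack: []
LOAD_FAST b → push 36. Stack: [36]
LOAD_CONST → push 10. Stack: [36, 10]
BINARY_OP - → 36 - 10 = 26. Stack: [26]
STORE_FAST r → r=26. Stack: []
LOAD_FAST_LOAD_FAST a,r → push 30,26. Stack: [30, 26]
BINARY_OP * → 30 * 26 = 780. Stack: [780]
STORE_FAST s → s=780. Stack: []
LOAD_FAST_LOAD_FAST a,s → push 30,780. Stack: [30, 780]
BINARY_OP & → 30 & 780 = 12. Stack: [12]
STORE_FAST k → k=12. Stack: []
LOAD_FAST k → push 12. Stack: [12]
LOAD_CONST → push 7. Stack: [12, 7]
BINARY_OP ^ → 12 ^ 7 = 11. Stack: [11]
LOAD_FAST_LOAD_FAST a,s → push 30,780. Stack: [11, 30, 780]
BINARY_OP // → 30 // 780 = 0. Stack: [11, 0]
BINARY_OP + → 11 + 0 = 11. Stack: [11]
STORE_FAST k → k=11. Stack: []
LOAD_FAST_LOAD_FAST k,c → push 11,38. Stack: [11, 38]
BINARY_OP - → 11 - 38 = -27. Stack: [-27]
RETURN_VALUE → return -27.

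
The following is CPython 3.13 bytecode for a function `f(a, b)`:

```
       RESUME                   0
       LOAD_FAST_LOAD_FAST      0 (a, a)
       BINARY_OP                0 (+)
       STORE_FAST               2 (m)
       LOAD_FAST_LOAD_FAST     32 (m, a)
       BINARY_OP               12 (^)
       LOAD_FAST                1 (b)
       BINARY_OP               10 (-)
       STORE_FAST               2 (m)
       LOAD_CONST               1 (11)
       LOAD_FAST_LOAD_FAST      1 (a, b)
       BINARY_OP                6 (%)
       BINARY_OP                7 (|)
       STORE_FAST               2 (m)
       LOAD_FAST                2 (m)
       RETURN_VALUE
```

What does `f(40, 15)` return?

LOAD_FAST_LOAD_FAST a,a → push 40,40. Stack: [40, 40]
BINARY_OP + → 40 + 40 = 80. Stack: [80]
STORE_FAST m → m=80. Stack: []
LOAD_FAST_LOAD_FAST m,a → push 80,40. Stack: [80, 40]
BINARY_OP ^ → 80 ^ 40 = 120. Stack: [120]
LOAD_FAST b → push 15. Stack: [120, 15]
BINARY_OP - → 120 - 15 = 105. Stack: [105]
STORE_FAST m → m=105. Stack: []
LOAD_CONST → push 11. Stack: [11]
LOAD_FAST_LOAD_FAST a,b → push 40,15. Stack: [11, 40, 15]
BINARY_OP % → 40 % 15 = 10. Stack: [11, 10]
BINARY_OP | → 11 | 10 = 11. Stack: [11]
STORE_FAST m → m=11. Stack: []
LOAD_FAST m → push 11. Stack: [11]
RETURN_VALUE → return 11.

11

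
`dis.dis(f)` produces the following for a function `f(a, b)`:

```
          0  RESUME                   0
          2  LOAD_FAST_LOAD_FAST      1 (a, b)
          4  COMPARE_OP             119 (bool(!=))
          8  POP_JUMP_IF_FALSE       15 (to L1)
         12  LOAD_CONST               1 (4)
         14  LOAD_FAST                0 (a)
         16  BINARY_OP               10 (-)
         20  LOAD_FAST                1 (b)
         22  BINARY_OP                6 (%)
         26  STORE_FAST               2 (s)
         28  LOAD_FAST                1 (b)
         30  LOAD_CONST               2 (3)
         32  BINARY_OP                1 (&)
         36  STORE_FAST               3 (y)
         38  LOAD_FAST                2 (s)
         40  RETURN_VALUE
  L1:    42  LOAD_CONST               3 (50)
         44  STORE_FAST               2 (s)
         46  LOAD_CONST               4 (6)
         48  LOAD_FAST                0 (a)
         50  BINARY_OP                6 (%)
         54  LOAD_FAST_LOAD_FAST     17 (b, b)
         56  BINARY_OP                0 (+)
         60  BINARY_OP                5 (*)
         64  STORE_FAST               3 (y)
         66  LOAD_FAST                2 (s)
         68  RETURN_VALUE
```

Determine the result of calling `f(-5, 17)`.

LOAD_FAST_LOAD_FAST a,b → push -5,17. Stack: [-5, 17]
COMPARE_OP bool(!=) → -5 vs 17 = True. Stack: [True]
POP_JUMP_IF_FALSE → pop True; no jump. Stack: []
LOAD_CONST → push 4. Stack: [4]
LOAD_FAST a → push -5. Stack: [4, -5]
BINARY_OP - → 4 - -5 = 9. Stack: [9]
LOAD_FAST b → push 17. Stack: [9, 17]
BINARY_OP % → 9 % 17 = 9. Stack: [9]
STORE_FAST s → s=9. Stack: []
LOAD_FAST b → push 17. Stack: [17]
LOAD_CONST → push 3. Stack: [17, 3]
BINARY_OP & → 17 & 3 = 1. Stack: [1]
STORE_FAST y → y=1. Stack: []
LOAD_FAST s → push 9. Stack: [9]
RETURN_VALUE → return 9.

9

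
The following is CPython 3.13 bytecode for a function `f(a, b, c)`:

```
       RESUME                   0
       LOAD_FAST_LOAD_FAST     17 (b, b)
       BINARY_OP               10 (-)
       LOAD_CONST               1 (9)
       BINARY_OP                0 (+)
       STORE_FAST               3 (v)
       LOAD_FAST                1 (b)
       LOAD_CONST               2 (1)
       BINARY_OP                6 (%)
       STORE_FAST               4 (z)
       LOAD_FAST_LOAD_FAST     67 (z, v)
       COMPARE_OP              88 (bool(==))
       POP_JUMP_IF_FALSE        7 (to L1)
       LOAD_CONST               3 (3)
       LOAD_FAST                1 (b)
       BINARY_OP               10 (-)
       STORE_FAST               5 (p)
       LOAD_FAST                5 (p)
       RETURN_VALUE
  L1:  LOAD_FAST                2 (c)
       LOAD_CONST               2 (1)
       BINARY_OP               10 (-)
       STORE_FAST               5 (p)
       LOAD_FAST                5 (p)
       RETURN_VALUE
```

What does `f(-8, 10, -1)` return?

-2

LOAD_FAST_LOAD_FAST b,b → push 10,10. Stack: [10, 10]
BINARY_OP - → 10 - 10 = 0. Stack: [0]
LOAD_CONST → push 9. Stack: [0, 9]
BINARY_OP + → 0 + 9 = 9. Stack: [9]
STORE_FAST v → v=9. Stack: []
LOAD_FAST b → push 10. Stack: [10]
LOAD_CONST → push 1. Stack: [10, 1]
BINARY_OP % → 10 % 1 = 0. Stack: [0]
STORE_FAST z → z=0. Stack: []
LOAD_FAST_LOAD_FAST z,v → push 0,9. Stack: [0, 9]
COMPARE_OP bool(==) → 0 vs 9 = False. Stack: [False]
POP_JUMP_IF_FALSE → pop False; jump. Stack: []
LOAD_FAST c → push -1. Stack: [-1]
LOAD_CONST → push 1. Stack: [-1, 1]
BINARY_OP - → -1 - 1 = -2. Stack: [-2]
STORE_FAST p → p=-2. Stack: []
LOAD_FAST p → push -2. Stack: [-2]
RETURN_VALUE → return -2.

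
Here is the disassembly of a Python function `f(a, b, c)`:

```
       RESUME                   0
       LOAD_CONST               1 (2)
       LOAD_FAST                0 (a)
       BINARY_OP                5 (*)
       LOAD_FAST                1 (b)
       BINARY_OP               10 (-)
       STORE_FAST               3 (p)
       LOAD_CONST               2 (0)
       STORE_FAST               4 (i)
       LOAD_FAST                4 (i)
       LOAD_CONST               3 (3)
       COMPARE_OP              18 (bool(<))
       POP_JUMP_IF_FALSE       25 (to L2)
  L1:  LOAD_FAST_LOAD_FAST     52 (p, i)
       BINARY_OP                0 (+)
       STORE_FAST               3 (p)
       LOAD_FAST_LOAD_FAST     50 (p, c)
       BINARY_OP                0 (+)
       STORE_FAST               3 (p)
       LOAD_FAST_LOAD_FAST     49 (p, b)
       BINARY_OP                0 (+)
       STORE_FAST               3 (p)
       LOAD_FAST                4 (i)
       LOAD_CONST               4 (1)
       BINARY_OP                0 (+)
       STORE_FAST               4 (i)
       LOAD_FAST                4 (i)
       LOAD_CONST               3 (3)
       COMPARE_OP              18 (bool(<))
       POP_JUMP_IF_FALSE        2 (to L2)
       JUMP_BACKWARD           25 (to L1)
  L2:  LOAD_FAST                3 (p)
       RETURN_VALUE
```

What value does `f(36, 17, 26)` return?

LOAD_CONST → push 2
LOAD_FAST a → push 36
BINARY_OP * → 2 * 36 = 72
LOAD_FAST b → push 17
BINARY_OP - → 72 - 17 = 55
STORE_FAST p → p=55
LOAD_CONST → push 0
STORE_FAST i → i=0
LOAD_FAST i → push 0
LOAD_CONST → push 3
COMPARE_OP bool(<) → 0 vs 3 = True
POP_JUMP_IF_FALSE → pop True; no jump
LOAD_FAST_LOAD_FAST p,i → push 55,0
BINARY_OP + → 55 + 0 = 55
STORE_FAST p → p=55
LOAD_FAST_LOAD_FAST p,c → push 55,26
BINARY_OP + → 55 + 26 = 81
STORE_FAST p → p=81
LOAD_FAST_LOAD_FAST p,b → push 81,17
BINARY_OP + → 81 + 17 = 98
STORE_FAST p → p=98
LOAD_FAST i → push 0
LOAD_CONST → push 1
BINARY_OP + → 0 + 1 = 1
STORE_FAST i → i=1
LOAD_FAST i → push 1
LOAD_CONST → push 3
COMPARE_OP bool(<) → 1 vs 3 = True
POP_JUMP_IF_FALSE → pop True; no jump
LOAD_FAST_LOAD_FAST p,i → push 98,1
BINARY_OP + → 98 + 1 = 99
STORE_FAST p → p=99
LOAD_FAST_LOAD_FAST p,c → push 99,26
BINARY_OP + → 99 + 26 = 125
STORE_FAST p → p=125
LOAD_FAST_LOAD_FAST p,b → push 125,17
BINARY_OP + → 125 + 17 = 142
STORE_FAST p → p=142
LOAD_FAST i → push 1
LOAD_CONST → push 1
BINARY_OP + → 1 + 1 = 2
STORE_FAST i → i=2
LOAD_FAST i → push 2
LOAD_CONST → push 3
COMPARE_OP bool(<) → 2 vs 3 = True
POP_JUMP_IF_FALSE → pop True; no jump
LOAD_FAST_LOAD_FAST p,i → push 142,2
BINARY_OP + → 142 + 2 = 144
STORE_FAST p → p=144
LOAD_FAST_LOAD_FAST p,c → push 144,26
BINARY_OP + → 144 + 26 = 170
STORE_FAST p → p=170
LOAD_FAST_LOAD_FAST p,b → push 170,17
BINARY_OP + → 170 + 17 = 187
STORE_FAST p → p=187
LOAD_FAST i → push 2
LOAD_CONST → push 1
BINARY_OP + → 2 + 1 = 3
STORE_FAST i → i=3
LOAD_FAST i → push 3
LOAD_CONST → push 3
COMPARE_OP bool(<) → 3 vs 3 = False
POP_JUMP_IF_FALSE → pop False; jump
LOAD_FAST p → push 187
RETURN_VALUE → return 187.

187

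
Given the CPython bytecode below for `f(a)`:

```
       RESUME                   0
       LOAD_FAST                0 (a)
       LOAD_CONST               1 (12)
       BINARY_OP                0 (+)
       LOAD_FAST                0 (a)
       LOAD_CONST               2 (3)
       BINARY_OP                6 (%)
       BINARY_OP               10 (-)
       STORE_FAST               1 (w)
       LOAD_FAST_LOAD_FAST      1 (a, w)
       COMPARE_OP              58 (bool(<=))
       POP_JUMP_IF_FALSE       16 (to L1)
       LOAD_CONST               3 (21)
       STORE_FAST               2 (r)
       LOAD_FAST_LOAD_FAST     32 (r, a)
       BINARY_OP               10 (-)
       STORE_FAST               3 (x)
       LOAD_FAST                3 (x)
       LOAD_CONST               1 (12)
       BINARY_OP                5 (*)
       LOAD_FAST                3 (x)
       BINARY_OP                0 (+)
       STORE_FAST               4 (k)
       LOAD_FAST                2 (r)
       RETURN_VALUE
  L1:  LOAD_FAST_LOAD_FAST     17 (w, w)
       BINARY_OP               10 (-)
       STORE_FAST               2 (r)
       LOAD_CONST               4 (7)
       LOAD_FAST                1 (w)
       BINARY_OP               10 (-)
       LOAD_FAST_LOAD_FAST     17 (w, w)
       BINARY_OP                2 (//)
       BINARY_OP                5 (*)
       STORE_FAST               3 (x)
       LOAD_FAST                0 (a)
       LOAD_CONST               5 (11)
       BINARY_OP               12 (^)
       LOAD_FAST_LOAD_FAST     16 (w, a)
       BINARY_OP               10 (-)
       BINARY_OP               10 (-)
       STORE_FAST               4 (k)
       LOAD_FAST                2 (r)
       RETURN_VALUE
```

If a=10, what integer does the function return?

LOAD_FAST a → push 10. Stack: [10]
LOAD_CONST → push 12. Stack: [10, 12]
BINARY_OP + → 10 + 12 = 22. Stack: [22]
LOAD_FAST a → push 10. Stack: [22, 10]
LOAD_CONST → push 3. Stack: [22, 10, 3]
BINARY_OP % → 10 % 3 = 1. Stack: [22, 1]
BINARY_OP - → 22 - 1 = 21. Stack: [21]
STORE_FAST w → w=21. Stack: []
LOAD_FAST_LOAD_FAST a,w → push 10,21. Stack: [10, 21]
COMPARE_OP bool(<=) → 10 vs 21 = True. Stack: [True]
POP_JUMP_IF_FALSE → pop True; no jump. Stack: []
LOAD_CONST → push 21. Stack: [21]
STORE_FAST r → r=21. Stack: []
LOAD_FAST_LOAD_FAST r,a → push 21,10. Stack: [21, 10]
BINARY_OP - → 21 - 10 = 11. Stack: [11]
STORE_FAST x → x=11. Stack: []
LOAD_FAST x → push 11. Stack: [11]
LOAD_CONST → push 12. Stack: [11, 12]
BINARY_OP * → 11 * 12 = 132. Stack: [132]
LOAD_FAST x → push 11. Stack: [132, 11]
BINARY_OP + → 132 + 11 = 143. Stack: [143]
STORE_FAST k → k=143. Stack: []
LOAD_FAST r → push 21. Stack: [21]
RETURN_VALUE → return 21.

21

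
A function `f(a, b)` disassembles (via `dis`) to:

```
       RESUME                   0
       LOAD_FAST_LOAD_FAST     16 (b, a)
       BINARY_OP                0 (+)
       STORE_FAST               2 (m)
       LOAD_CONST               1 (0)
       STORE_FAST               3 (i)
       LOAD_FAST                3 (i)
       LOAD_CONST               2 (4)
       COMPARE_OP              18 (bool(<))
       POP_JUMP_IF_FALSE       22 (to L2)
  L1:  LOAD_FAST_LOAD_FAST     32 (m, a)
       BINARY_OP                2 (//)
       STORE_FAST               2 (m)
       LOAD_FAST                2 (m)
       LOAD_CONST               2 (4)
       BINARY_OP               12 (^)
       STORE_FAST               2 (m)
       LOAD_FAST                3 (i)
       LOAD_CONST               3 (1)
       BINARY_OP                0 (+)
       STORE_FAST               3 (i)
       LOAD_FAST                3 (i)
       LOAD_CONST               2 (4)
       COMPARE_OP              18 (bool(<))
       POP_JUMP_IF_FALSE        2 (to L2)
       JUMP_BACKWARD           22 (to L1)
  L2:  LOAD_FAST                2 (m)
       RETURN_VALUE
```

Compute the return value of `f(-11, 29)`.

4

LOAD_FAST_LOAD_FAST b,a → push 29,-11
BINARY_OP + → 29 + -11 = 18
STORE_FAST m → m=18
LOAD_CONST → push 0
STORE_FAST i → i=0
LOAD_FAST i → push 0
LOAD_CONST → push 4
COMPARE_OP bool(<) → 0 vs 4 = True
POP_JUMP_IF_FALSE → pop True; no jump
LOAD_FAST_LOAD_FAST m,a → push 18,-11
BINARY_OP // → 18 // -11 = -2
STORE_FAST m → m=-2
LOAD_FAST m → push -2
LOAD_CONST → push 4
BINARY_OP ^ → -2 ^ 4 = -6
STORE_FAST m → m=-6
LOAD_FAST i → push 0
LOAD_CONST → push 1
BINARY_OP + → 0 + 1 = 1
STORE_FAST i → i=1
LOAD_FAST i → push 1
LOAD_CONST → push 4
COMPARE_OP bool(<) → 1 vs 4 = True
POP_JUMP_IF_FALSE → pop True; no jump
LOAD_FAST_LOAD_FAST m,a → push -6,-11
BINARY_OP // → -6 // -11 = 0
STORE_FAST m → m=0
LOAD_FAST m → push 0
LOAD_CONST → push 4
BINARY_OP ^ → 0 ^ 4 = 4
STORE_FAST m → m=4
LOAD_FAST i → push 1
LOAD_CONST → push 1
BINARY_OP + → 1 + 1 = 2
STORE_FAST i → i=2
LOAD_FAST i → push 2
LOAD_CONST → push 4
COMPARE_OP bool(<) → 2 vs 4 = True
POP_JUMP_IF_FALSE → pop True; no jump
LOAD_FAST_LOAD_FAST m,a → push 4,-11
BINARY_OP // → 4 // -11 = -1
STORE_FAST m → m=-1
LOAD_FAST m → push -1
LOAD_CONST → push 4
BINARY_OP ^ → -1 ^ 4 = -5
STORE_FAST m → m=-5
LOAD_FAST i → push 2
LOAD_CONST → push 1
BINARY_OP + → 2 + 1 = 3
STORE_FAST i → i=3
LOAD_FAST i → push 3
LOAD_CONST → push 4
COMPARE_OP bool(<) → 3 vs 4 = True
POP_JUMP_IF_FALSE → pop True; no jump
LOAD_FAST_LOAD_FAST m,a → push -5,-11
BINARY_OP // → -5 // -11 = 0
STORE_FAST m → m=0
LOAD_FAST m → push 0
LOAD_CONST → push 4
BINARY_OP ^ → 0 ^ 4 = 4
STORE_FAST m → m=4
LOAD_FAST i → push 3
LOAD_CONST → push 1
BINARY_OP + → 3 + 1 = 4
STORE_FAST i → i=4
LOAD_FAST i → push 4
LOAD_CONST → push 4
COMPARE_OP bool(<) → 4 vs 4 = False
POP_JUMP_IF_FALSE → pop False; jump
LOAD_FAST m → push 4
RETURN_VALUE → return 4.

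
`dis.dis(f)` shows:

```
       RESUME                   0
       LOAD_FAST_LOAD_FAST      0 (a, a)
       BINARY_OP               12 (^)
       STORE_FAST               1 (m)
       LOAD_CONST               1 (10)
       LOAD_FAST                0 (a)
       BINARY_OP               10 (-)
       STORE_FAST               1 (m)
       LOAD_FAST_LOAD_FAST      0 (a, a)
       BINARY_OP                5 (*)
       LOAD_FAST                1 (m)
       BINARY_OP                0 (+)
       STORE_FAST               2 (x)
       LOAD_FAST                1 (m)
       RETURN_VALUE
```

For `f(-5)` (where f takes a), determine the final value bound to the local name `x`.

LOAD_FAST_LOAD_FAST a,a → push -5,-5. Stack: [-5, -5]
BINARY_OP ^ → -5 ^ -5 = 0. Stack: [0]
STORE_FAST m → m=0. Stack: []
LOAD_CONST → push 10. Stack: [10]
LOAD_FAST a → push -5. Stack: [10, -5]
BINARY_OP - → 10 - -5 = 15. Stack: [15]
STORE_FAST m → m=15. Stack: []
LOAD_FAST_LOAD_FAST a,a → push -5,-5. Stack: [-5, -5]
BINARY_OP * → -5 * -5 = 25. Stack: [25]
LOAD_FAST m → push 15. Stack: [25, 15]
BINARY_OP + → 25 + 15 = 40. Stack: [40]
STORE_FAST x → x=40. Stack: []
LOAD_FAST m → push 15. Stack: [15]
RETURN_VALUE → return 15.

40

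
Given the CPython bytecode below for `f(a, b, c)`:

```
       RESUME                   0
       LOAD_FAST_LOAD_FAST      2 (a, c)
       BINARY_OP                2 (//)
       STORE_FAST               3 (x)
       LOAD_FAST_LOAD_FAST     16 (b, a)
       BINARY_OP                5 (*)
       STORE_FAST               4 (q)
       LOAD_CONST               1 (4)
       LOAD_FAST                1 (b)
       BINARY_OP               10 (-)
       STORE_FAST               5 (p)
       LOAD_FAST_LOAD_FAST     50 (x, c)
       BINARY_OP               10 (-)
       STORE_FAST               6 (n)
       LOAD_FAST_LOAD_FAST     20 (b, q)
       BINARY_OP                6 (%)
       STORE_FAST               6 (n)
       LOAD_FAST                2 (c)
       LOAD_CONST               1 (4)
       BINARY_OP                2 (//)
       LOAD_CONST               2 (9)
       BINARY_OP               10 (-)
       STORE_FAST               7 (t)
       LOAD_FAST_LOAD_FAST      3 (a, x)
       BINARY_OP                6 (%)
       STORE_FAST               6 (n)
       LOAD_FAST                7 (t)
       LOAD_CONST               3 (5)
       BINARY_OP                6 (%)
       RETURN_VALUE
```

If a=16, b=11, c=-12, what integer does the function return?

3

LOAD_FAST_LOAD_FAST a,c → push 16,-12. Stack: [16, -12]
BINARY_OP // → 16 // -12 = -2. Stack: [-2]
STORE_FAST x → x=-2. Stack: []
LOAD_FAST_LOAD_FAST b,a → push 11,16. Stack: [11, 16]
BINARY_OP * → 11 * 16 = 176. Stack: [176]
STORE_FAST q → q=176. Stack: []
LOAD_CONST → push 4. Stack: [4]
LOAD_FAST b → push 11. Stack: [4, 11]
BINARY_OP - → 4 - 11 = -7. Stack: [-7]
STORE_FAST p → p=-7. Stack: []
LOAD_FAST_LOAD_FAST x,c → push -2,-12. Stack: [-2, -12]
BINARY_OP - → -2 - -12 = 10. Stack: [10]
STORE_FAST n → n=10. Stack: []
LOAD_FAST_LOAD_FAST b,q → push 11,176. Stack: [11, 176]
BINARY_OP % → 11 % 176 = 11. Stack: [11]
STORE_FAST n → n=11. Stack: []
LOAD_FAST c → push -12. Stack: [-12]
LOAD_CONST → push 4. Stack: [-12, 4]
BINARY_OP // → -12 // 4 = -3. Stack: [-3]
LOAD_CONST → push 9. Stack: [-3, 9]
BINARY_OP - → -3 - 9 = -12. Stack: [-12]
STORE_FAST t → t=-12. Stack: []
LOAD_FAST_LOAD_FAST a,x → push 16,-2. Stack: [16, -2]
BINARY_OP % → 16 % -2 = 0. Stack: [0]
STORE_FAST n → n=0. Stack: []
LOAD_FAST t → push -12. Stack: [-12]
LOAD_CONST → push 5. Stack: [-12, 5]
BINARY_OP % → -12 % 5 = 3. Stack: [3]
RETURN_VALUE → return 3.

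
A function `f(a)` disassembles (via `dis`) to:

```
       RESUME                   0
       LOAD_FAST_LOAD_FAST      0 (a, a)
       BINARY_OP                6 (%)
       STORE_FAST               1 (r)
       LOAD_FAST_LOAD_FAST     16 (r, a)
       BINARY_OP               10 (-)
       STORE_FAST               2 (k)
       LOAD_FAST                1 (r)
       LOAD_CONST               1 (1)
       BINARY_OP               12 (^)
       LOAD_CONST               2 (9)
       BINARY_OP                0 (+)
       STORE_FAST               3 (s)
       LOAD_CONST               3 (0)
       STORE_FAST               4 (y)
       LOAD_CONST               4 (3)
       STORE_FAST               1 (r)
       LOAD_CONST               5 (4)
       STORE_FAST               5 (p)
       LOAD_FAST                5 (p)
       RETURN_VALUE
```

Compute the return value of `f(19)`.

4

LOAD_FAST_LOAD_FAST a,a → push 19,19. Stack: [19, 19]
BINARY_OP % → 19 % 19 = 0. Stack: [0]
STORE_FAST r → r=0. Stack: []
LOAD_FAST_LOAD_FAST r,a → push 0,19. Stack: [0, 19]
BINARY_OP - → 0 - 19 = -19. Stack: [-19]
STORE_FAST k → k=-19. Stack: []
LOAD_FAST r → push 0. Stack: [0]
LOAD_CONST → push 1. Stack: [0, 1]
BINARY_OP ^ → 0 ^ 1 = 1. Stack: [1]
LOAD_CONST → push 9. Stack: [1, 9]
BINARY_OP + → 1 + 9 = 10. Stack: [10]
STORE_FAST s → s=10. Stack: []
LOAD_CONST → push 0. Stack: [0]
STORE_FAST y → y=0. Stack: []
LOAD_CONST → push 3. Stack: [3]
STORE_FAST r → r=3. Stack: []
LOAD_CONST → push 4. Stack: [4]
STORE_FAST p → p=4. Stack: []
LOAD_FAST p → push 4. Stack: [4]
RETURN_VALUE → return 4.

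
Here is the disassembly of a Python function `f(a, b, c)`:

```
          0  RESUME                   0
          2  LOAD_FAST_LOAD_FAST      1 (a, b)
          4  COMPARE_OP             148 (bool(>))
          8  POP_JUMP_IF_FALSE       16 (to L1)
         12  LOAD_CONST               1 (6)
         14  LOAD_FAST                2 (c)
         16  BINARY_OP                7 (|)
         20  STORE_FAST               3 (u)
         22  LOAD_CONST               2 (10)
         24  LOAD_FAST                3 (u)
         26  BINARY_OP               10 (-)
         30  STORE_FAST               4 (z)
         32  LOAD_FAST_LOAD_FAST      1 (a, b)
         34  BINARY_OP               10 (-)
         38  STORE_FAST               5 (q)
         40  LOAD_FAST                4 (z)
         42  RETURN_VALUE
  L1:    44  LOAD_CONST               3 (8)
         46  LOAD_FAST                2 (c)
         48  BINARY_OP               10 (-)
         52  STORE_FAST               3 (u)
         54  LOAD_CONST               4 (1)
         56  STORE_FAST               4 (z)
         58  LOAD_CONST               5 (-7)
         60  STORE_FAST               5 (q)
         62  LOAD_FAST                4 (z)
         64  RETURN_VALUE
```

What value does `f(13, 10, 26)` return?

-20

LOAD_FAST_LOAD_FAST a,b → push 13,10. Stack: [13, 10]
COMPARE_OP bool(>) → 13 vs 10 = True. Stack: [True]
POP_JUMP_IF_FALSE → pop True; no jump. Stack: []
LOAD_CONST → push 6. Stack: [6]
LOAD_FAST c → push 26. Stack: [6, 26]
BINARY_OP | → 6 | 26 = 30. Stack: [30]
STORE_FAST u → u=30. Stack: []
LOAD_CONST → push 10. Stack: [10]
LOAD_FAST u → push 30. Stack: [10, 30]
BINARY_OP - → 10 - 30 = -20. Stack: [-20]
STORE_FAST z → z=-20. Stack: []
LOAD_FAST_LOAD_FAST a,b → push 13,10. Stack: [13, 10]
BINARY_OP - → 13 - 10 = 3. Stack: [3]
STORE_FAST q → q=3. Stack: []
LOAD_FAST z → push -20. Stack: [-20]
RETURN_VALUE → return -20.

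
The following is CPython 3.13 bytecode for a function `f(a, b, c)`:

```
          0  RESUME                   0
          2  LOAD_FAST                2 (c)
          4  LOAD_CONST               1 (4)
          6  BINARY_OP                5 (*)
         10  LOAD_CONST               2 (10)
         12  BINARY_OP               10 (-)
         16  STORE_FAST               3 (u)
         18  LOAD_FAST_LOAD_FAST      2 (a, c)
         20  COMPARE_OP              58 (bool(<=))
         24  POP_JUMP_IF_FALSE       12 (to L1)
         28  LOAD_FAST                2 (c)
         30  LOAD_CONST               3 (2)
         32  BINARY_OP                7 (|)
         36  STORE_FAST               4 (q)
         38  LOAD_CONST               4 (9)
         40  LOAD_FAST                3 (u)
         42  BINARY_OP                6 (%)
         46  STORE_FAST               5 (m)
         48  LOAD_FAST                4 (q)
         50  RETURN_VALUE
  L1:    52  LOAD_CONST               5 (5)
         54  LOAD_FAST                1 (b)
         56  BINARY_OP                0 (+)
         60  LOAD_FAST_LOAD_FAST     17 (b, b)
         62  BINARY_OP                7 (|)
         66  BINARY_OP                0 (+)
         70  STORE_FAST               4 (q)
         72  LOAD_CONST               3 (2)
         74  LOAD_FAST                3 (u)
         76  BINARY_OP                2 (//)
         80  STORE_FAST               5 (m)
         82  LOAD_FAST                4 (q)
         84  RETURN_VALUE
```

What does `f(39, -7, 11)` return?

LOAD_FAST c → push 11. Stack: [11]
LOAD_CONST → push 4. Stack: [11, 4]
BINARY_OP * → 11 * 4 = 44. Stack: [44]
LOAD_CONST → push 10. Stack: [44, 10]
BINARY_OP - → 44 - 10 = 34. Stack: [34]
STORE_FAST u → u=34. Stack: []
LOAD_FAST_LOAD_FAST a,c → push 39,11. Stack: [39, 11]
COMPARE_OP bool(<=) → 39 vs 11 = False. Stack: [False]
POP_JUMP_IF_FALSE → pop False; jump. Stack: []
LOAD_CONST → push 5. Stack: [5]
LOAD_FAST b → push -7. Stack: [5, -7]
BINARY_OP + → 5 + -7 = -2. Stack: [-2]
LOAD_FAST_LOAD_FAST b,b → push -7,-7. Stack: [-2, -7, -7]
BINARY_OP | → -7 | -7 = -7. Stack: [-2, -7]
BINARY_OP + → -2 + -7 = -9. Stack: [-9]
STORE_FAST q → q=-9. Stack: []
LOAD_CONST → push 2. Stack: [2]
LOAD_FAST u → push 34. Stack: [2, 34]
BINARY_OP // → 2 // 34 = 0. Stack: [0]
STORE_FAST m → m=0. Stack: []
LOAD_FAST q → push -9. Stack: [-9]
RETURN_VALUE → return -9.

-9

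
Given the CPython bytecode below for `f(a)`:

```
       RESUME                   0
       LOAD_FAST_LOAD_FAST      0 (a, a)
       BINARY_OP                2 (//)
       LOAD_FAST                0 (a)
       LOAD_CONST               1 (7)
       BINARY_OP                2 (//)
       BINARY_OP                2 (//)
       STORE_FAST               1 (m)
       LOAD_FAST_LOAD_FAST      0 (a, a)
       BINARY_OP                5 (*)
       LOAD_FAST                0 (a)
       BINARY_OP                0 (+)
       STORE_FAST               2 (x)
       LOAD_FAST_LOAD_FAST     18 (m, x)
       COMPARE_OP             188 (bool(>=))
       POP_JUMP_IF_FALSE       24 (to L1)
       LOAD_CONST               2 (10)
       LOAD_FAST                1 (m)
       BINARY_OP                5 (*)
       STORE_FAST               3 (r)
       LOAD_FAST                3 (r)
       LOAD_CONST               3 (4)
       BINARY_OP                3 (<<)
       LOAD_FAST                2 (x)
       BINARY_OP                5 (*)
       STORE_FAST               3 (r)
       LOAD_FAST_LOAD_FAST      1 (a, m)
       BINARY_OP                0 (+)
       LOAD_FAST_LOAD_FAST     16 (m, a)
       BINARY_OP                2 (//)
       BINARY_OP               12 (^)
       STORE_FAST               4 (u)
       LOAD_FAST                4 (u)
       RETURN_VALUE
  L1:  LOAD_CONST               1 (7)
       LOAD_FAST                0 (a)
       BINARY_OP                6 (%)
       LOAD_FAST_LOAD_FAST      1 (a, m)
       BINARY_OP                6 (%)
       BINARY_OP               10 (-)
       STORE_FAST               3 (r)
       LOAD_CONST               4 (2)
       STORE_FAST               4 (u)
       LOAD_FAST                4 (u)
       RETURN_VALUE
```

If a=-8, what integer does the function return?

LOAD_FAST_LOAD_FAST a,a → push -8,-8. Stack: [-8, -8]
BINARY_OP // → -8 // -8 = 1. Stack: [1]
LOAD_FAST a → push -8. Stack: [1, -8]
LOAD_CONST → push 7. Stack: [1, -8, 7]
BINARY_OP // → -8 // 7 = -2. Stack: [1, -2]
BINARY_OP // → 1 // -2 = -1. Stack: [-1]
STORE_FAST m → m=-1. Stack: []
LOAD_FAST_LOAD_FAST a,a → push -8,-8. Stack: [-8, -8]
BINARY_OP * → -8 * -8 = 64. Stack: [64]
LOAD_FAST a → push -8. Stack: [64, -8]
BINARY_OP + → 64 + -8 = 56. Stack: [56]
STORE_FAST x → x=56. Stack: []
LOAD_FAST_LOAD_FAST m,x → push -1,56. Stack: [-1, 56]
COMPARE_OP bool(>=) → -1 vs 56 = False. Stack: [False]
POP_JUMP_IF_FALSE → pop False; jump. Stack: []
LOAD_CONST → push 7. Stack: [7]
LOAD_FAST a → push -8. Stack: [7, -8]
BINARY_OP % → 7 % -8 = -1. Stack: [-1]
LOAD_FAST_LOAD_FAST a,m → push -8,-1. Stack: [-1, -8, -1]
BINARY_OP % → -8 % -1 = 0. Stack: [-1, 0]
BINARY_OP - → -1 - 0 = -1. Stack: [-1]
STORE_FAST r → r=-1. Stack: []
LOAD_CONST → push 2. Stack: [2]
STORE_FAST u → u=2. Stack: []
LOAD_FAST u → push 2. Stack: [2]
RETURN_VALUE → return 2.

2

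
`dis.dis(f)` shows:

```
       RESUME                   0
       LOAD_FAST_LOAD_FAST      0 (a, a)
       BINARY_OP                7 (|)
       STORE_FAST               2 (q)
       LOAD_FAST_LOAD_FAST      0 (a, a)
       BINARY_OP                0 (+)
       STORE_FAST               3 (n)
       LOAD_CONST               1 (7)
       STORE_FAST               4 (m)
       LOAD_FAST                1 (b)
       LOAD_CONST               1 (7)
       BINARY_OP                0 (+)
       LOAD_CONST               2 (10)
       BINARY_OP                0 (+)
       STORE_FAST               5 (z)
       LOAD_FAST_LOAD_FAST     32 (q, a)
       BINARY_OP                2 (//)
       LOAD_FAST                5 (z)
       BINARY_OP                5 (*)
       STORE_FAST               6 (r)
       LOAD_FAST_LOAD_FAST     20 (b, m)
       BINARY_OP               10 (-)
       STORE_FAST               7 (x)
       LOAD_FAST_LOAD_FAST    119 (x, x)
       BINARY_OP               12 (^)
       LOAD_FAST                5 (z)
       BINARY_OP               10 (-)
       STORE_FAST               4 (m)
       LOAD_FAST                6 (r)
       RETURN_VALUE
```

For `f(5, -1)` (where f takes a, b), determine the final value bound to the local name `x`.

LOAD_FAST_LOAD_FAST a,a → push 5,5. Stack: [5, 5]
BINARY_OP | → 5 | 5 = 5. Stack: [5]
STORE_FAST q → q=5. Stack: []
LOAD_FAST_LOAD_FAST a,a → push 5,5. Stack: [5, 5]
BINARY_OP + → 5 + 5 = 10. Stack: [10]
STORE_FAST n → n=10. Stack: []
LOAD_CONST → push 7. Stack: [7]
STORE_FAST m → m=7. Stack: []
LOAD_FAST b → push -1. Stack: [-1]
LOAD_CONST → push 7. Stack: [-1, 7]
BINARY_OP + → -1 + 7 = 6. Stack: [6]
LOAD_CONST → push 10. Stack: [6, 10]
BINARY_OP + → 6 + 10 = 16. Stack: [16]
STORE_FAST z → z=16. Stack: []
LOAD_FAST_LOAD_FAST q,a → push 5,5. Stack: [5, 5]
BINARY_OP // → 5 // 5 = 1. Stack: [1]
LOAD_FAST z → push 16. Stack: [1, 16]
BINARY_OP * → 1 * 16 = 16. Stack: [16]
STORE_FAST r → r=16. Stack: []
LOAD_FAST_LOAD_FAST b,m → push -1,7. Stack: [-1, 7]
BINARY_OP - → -1 - 7 = -8. Stack: [-8]
STORE_FAST x → x=-8. Stack: []
LOAD_FAST_LOAD_FAST x,x → push -8,-8. Stack: [-8, -8]
BINARY_OP ^ → -8 ^ -8 = 0. Stack: [0]
LOAD_FAST z → push 16. Stack: [0, 16]
BINARY_OP - → 0 - 16 = -16. Stack: [-16]
STORE_FAST m → m=-16. Stack: []
LOAD_FAST r → push 16. Stack: [16]
RETURN_VALUE → return 16.

-8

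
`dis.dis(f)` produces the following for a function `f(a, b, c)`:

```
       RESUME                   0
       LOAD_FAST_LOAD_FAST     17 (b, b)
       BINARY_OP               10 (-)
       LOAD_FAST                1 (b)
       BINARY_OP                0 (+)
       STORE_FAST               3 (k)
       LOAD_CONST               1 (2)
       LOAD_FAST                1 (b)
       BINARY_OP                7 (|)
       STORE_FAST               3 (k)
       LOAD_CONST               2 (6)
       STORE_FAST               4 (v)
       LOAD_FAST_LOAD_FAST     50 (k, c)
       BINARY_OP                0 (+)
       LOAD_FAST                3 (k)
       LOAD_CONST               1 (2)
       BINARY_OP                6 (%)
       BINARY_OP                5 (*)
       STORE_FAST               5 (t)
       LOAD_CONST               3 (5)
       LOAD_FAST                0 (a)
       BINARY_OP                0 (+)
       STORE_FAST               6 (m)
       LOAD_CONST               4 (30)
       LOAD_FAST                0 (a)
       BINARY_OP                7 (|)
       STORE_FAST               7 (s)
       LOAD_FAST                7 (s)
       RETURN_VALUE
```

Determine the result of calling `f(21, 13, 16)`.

31

LOAD_FAST_LOAD_FAST b,b → push 13,13. Stack: [13, 13]
BINARY_OP - → 13 - 13 = 0. Stack: [0]
LOAD_FAST b → push 13. Stack: [0, 13]
BINARY_OP + → 0 + 13 = 13. Stack: [13]
STORE_FAST k → k=13. Stack: []
LOAD_CONST → push 2. Stack: [2]
LOAD_FAST b → push 13. Stack: [2, 13]
BINARY_OP | → 2 | 13 = 15. Stack: [15]
STORE_FAST k → k=15. Stack: []
LOAD_CONST → push 6. Stack: [6]
STORE_FAST v → v=6. Stack: []
LOAD_FAST_LOAD_FAST k,c → push 15,16. Stack: [15, 16]
BINARY_OP + → 15 + 16 = 31. Stack: [31]
LOAD_FAST k → push 15. Stack: [31, 15]
LOAD_CONST → push 2. Stack: [31, 15, 2]
BINARY_OP % → 15 % 2 = 1. Stack: [31, 1]
BINARY_OP * → 31 * 1 = 31. Stack: [31]
STORE_FAST t → t=31. Stack: []
LOAD_CONST → push 5. Stack: [5]
LOAD_FAST a → push 21. Stack: [5, 21]
BINARY_OP + → 5 + 21 = 26. Stack: [26]
STORE_FAST m → m=26. Stack: []
LOAD_CONST → push 30. Stack: [30]
LOAD_FAST a → push 21. Stack: [30, 21]
BINARY_OP | → 30 | 21 = 31. Stack: [31]
STORE_FAST s → s=31. Stack: []
LOAD_FAST s → push 31. Stack: [31]
RETURN_VALUE → return 31.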